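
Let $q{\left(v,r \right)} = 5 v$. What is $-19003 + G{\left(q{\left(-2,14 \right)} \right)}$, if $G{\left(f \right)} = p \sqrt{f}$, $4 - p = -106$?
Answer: $-19003 + 110 i \sqrt{10} \approx -19003.0 + 347.85 i$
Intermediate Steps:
$p = 110$ ($p = 4 - -106 = 4 + 106 = 110$)
$G{\left(f \right)} = 110 \sqrt{f}$
$-19003 + G{\left(q{\left(-2,14 \right)} \right)} = -19003 + 110 \sqrt{5 \left(-2\right)} = -19003 + 110 \sqrt{-10} = -19003 + 110 i \sqrt{10}$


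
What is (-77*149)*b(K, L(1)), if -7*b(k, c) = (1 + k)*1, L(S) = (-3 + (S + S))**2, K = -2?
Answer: -1639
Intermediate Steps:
L(S) = (-3 + 2*S)**2
b(k, c) = -1/7 - k/7 (b(k, c) = -(1 + k)/7 = -1/7 - k/7)
(-77*149)*b(K, L(1)) = (-77*149)*(-1/7 - 1/7*(-2)) = -11473*(-1/7 + 2/7) = -11473*1/7 = -1639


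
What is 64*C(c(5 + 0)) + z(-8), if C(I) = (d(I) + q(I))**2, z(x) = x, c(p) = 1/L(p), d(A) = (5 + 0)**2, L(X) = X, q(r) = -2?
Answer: 33848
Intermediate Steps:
d(A) = 25 (d(A) = 5**2 = 25)
c(p) = 1/p
C(I) = 529 (C(I) = (25 - 2)**2 = 23**2 = 529)
64*C(c(5 + 0)) + z(-8) = 64*529 - 8 = 33856 - 8 = 33848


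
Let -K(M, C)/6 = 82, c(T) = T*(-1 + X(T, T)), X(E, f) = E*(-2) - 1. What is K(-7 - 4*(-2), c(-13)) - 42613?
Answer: -43105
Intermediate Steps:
X(E, f) = -1 - 2*E (X(E, f) = -2*E - 1 = -1 - 2*E)
c(T) = T*(-2 - 2*T) (c(T) = T*(-1 + (-1 - 2*T)) = T*(-2 - 2*T))
K(M, C) = -492 (K(M, C) = -6*82 = -492)
K(-7 - 4*(-2), c(-13)) - 42613 = -492 - 42613 = -43105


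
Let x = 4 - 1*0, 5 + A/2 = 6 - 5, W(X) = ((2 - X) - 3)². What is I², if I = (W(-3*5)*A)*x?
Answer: 39337984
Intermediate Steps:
W(X) = (-1 - X)²
A = -8 (A = -10 + 2*(6 - 5) = -10 + 2*1 = -10 + 2 = -8)
x = 4 (x = 4 + 0 = 4)
I = -6272 (I = ((1 - 3*5)²*(-8))*4 = ((1 - 15)²*(-8))*4 = ((-14)²*(-8))*4 = (196*(-8))*4 = -1568*4 = -6272)
I² = (-6272)² = 39337984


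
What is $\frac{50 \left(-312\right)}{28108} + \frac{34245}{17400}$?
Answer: $\frac{11518641}{8151320} \approx 1.4131$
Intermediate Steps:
$\frac{50 \left(-312\right)}{28108} + \frac{34245}{17400} = \left(-15600\right) \frac{1}{28108} + 34245 \cdot \frac{1}{17400} = - \frac{3900}{7027} + \frac{2283}{1160} = \frac{11518641}{8151320}$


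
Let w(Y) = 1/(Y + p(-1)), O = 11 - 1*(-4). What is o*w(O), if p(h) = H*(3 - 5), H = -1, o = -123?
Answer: -123/17 ≈ -7.2353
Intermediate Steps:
O = 15 (O = 11 + 4 = 15)
p(h) = 2 (p(h) = -(3 - 5) = -1*(-2) = 2)
w(Y) = 1/(2 + Y) (w(Y) = 1/(Y + 2) = 1/(2 + Y))
o*w(O) = -123/(2 + 15) = -123/17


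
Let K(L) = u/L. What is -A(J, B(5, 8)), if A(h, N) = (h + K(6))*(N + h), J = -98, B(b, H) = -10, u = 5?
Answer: -10494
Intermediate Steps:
K(L) = 5/L
A(h, N) = (⅚ + h)*(N + h) (A(h, N) = (h + 5/6)*(N + h) = (h + 5*(⅙))*(N + h) = (h + ⅚)*(N + h) = (⅚ + h)*(N + h))
-A(J, B(5, 8)) = -((-98)² + (⅚)*(-10) + (⅚)*(-98) - 10*(-98)) = -(9604 - 25/3 - 245/3 + 980) = -1*10494 = -10494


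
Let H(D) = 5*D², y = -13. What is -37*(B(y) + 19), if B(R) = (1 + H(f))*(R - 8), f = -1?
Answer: 3959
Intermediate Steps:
B(R) = -48 + 6*R (B(R) = (1 + 5*(-1)²)*(R - 8) = (1 + 5*1)*(-8 + R) = (1 + 5)*(-8 + R) = 6*(-8 + R) = -48 + 6*R)
-37*(B(y) + 19) = -37*((-48 + 6*(-13)) + 19) = -37*((-48 - 78) + 19) = -37*(-126 + 19) = -37*(-107) = 3959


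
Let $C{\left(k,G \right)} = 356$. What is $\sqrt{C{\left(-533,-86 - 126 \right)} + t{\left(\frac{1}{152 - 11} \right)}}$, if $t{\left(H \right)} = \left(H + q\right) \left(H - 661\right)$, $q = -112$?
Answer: $\frac{2 \sqrt{369699709}}{141} \approx 272.73$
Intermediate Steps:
$t{\left(H \right)} = \left(-661 + H\right) \left(-112 + H\right)$ ($t{\left(H \right)} = \left(H - 112\right) \left(H - 661\right) = \left(-112 + H\right) \left(-661 + H\right) = \left(-661 + H\right) \left(-112 + H\right)$)
$\sqrt{C{\left(-533,-86 - 126 \right)} + t{\left(\frac{1}{152 - 11} \right)}} = \sqrt{356 + \left(74032 + \left(\frac{1}{152 - 11}\right)^{2} - \frac{773}{152 - 11}\right)} = \sqrt{356 + \left(74032 + \left(\frac{1}{141}\right)^{2} - \frac{773}{141}\right)} = \sqrt{356 + \left(74032 + \frac{1}{19881} - \frac{773}{141}\right)} = \sqrt{356 + \frac{1471721200}{19881}} = \sqrt{\frac{1478798836}{19881}} = \frac{2 \sqrt{369699709}}{141}$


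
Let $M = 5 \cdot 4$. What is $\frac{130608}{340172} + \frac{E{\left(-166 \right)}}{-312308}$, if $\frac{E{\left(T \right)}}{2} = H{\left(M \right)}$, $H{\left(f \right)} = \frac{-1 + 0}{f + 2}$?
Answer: $\frac{112172374019}{292155701684} \approx 0.38395$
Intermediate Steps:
$M = 20$
$H{\left(f \right)} = - \frac{1}{2 + f}$
$E{\left(T \right)} = - \frac{1}{11}$ ($E{\left(T \right)} = 2 \left(- \frac{1}{2 + 20}\right) = 2 \left(- \frac{1}{22}\right) = - \frac{1}{11}$)
$\frac{130608}{340172} + \frac{E{\left(-166 \right)}}{-312308} = \frac{130608}{340172} - \frac{1}{11 \left(-312308\right)} = 130608 \cdot \frac{1}{340172} - - \frac{1}{3435388} = \frac{32652}{85043} + \frac{1}{3435388} = \frac{112172374019}{292155701684}$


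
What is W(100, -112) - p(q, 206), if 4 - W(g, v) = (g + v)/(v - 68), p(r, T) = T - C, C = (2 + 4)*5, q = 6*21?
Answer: -2581/15 ≈ -172.07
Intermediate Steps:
q = 126
C = 30 (C = 6*5 = 30)
p(r, T) = -30 + T (p(r, T) = T - 1*30 = T - 30 = -30 + T)
W(g, v) = 4 - (g + v)/(-68 + v) (W(g, v) = 4 - (g + v)/(v - 68) = 4 - (g + v)/(-68 + v))
W(100, -112) - p(q, 206) = (-272 - 1*100 + 3*(-112))/(-68 - 112) - (-30 + 206) = (-272 - 100 - 336)/(-180) - 1*176 = -1/180*(-708) - 176 = 59/15 - 176 = -2581/15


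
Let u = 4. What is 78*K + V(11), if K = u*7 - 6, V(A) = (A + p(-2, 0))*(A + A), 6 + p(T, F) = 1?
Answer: 1848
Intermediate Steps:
p(T, F) = -5 (p(T, F) = -6 + 1 = -5)
V(A) = 2*A*(-5 + A) (V(A) = (A - 5)*(A + A) = (-5 + A)*(2*A) = 2*A*(-5 + A))
K = 22 (K = 4*7 - 6 = 28 - 6 = 22)
78*K + V(11) = 78*22 + 2*11*(-5 + 11) = 1716 + 2*11*6 = 1716 + 132 = 1848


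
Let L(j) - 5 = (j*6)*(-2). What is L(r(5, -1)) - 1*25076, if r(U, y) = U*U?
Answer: -25371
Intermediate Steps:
r(U, y) = U**2
L(j) = 5 - 12*j (L(j) = 5 + (j*6)*(-2) = 5 + (6*j)*(-2) = 5 - 12*j)
L(r(5, -1)) - 1*25076 = (5 - 12*5**2) - 1*25076 = (5 - 12*25) - 25076 = (5 - 300) - 25076 = -295 - 25076 = -25371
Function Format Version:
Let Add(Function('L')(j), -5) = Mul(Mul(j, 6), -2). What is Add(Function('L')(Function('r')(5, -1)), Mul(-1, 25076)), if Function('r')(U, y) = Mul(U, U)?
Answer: -25371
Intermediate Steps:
Function('r')(U, y) = Pow(U, 2)
Function('L')(j) = Add(5, Mul(-12, j)) (Function('L')(j) = Add(5, Mul(Mul(j, 6), -2)) = Add(5, Mul(Mul(6, j), -2)) = Add(5, Mul(-12, j)))
Add(Function('L')(Function('r')(5, -1)), Mul(-1, 25076)) = Add(Add(5, Mul(-12, Pow(5, 2))), Mul(-1, 25076)) = Add(Add(5, Mul(-12, 25)), -25076) = Add(Add(5, -300), -25076) = Add(-295, -25076) = -25371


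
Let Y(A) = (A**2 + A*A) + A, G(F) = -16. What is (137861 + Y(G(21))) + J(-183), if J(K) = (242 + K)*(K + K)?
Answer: 116763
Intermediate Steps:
J(K) = 2*K*(242 + K) (J(K) = (242 + K)*(2*K) = 2*K*(242 + K))
Y(A) = A + 2*A**2 (Y(A) = (A**2 + A**2) + A = 2*A**2 + A = A + 2*A**2)
(137861 + Y(G(21))) + J(-183) = (137861 - 16*(1 + 2*(-16))) + 2*(-183)*(242 - 183) = (137861 - 16*(1 - 32)) + 2*(-183)*59 = (137861 - 16*(-31)) - 21594 = (137861 + 496) - 21594 = 138357 - 21594 = 116763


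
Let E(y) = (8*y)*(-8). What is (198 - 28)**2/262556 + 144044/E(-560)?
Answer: 346923147/84017920 ≈ 4.1292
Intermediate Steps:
E(y) = -64*y
(198 - 28)**2/262556 + 144044/E(-560) = (198 - 28)**2/262556 + 144044/((-64*(-560))) = 170**2*(1/262556) + 144044/35840 = 28900*(1/262556) + 144044*(1/35840) = 7225/65639 + 36011/8960 = 346923147/84017920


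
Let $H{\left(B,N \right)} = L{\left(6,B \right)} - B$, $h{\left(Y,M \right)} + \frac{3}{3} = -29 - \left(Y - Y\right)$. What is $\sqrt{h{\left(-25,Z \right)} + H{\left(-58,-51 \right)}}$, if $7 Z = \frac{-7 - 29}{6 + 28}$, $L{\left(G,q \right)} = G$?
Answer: $\sqrt{34} \approx 5.8309$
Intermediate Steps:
$Z = - \frac{18}{119}$ ($Z = \frac{\left(-7 - 29\right) \frac{1}{6 + 28}}{7} = \frac{\left(-36\right) \frac{1}{34}}{7} = \frac{1}{7} \left(- \frac{18}{17}\right) = - \frac{18}{119} \approx -0.15126$)
$h{\left(Y,M \right)} = -30$ ($h{\left(Y,M \right)} = -1 - 29 = -30$)
$H{\left(B,N \right)} = 6 - B$
$\sqrt{h{\left(-25,Z \right)} + H{\left(-58,-51 \right)}} = \sqrt{-30 + \left(6 - -58\right)} = \sqrt{-30 + \left(6 + 58\right)} = \sqrt{-30 + 64} = \sqrt{34}$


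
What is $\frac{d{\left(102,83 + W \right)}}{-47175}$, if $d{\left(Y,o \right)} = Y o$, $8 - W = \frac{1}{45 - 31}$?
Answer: $- \frac{1273}{6475} \approx -0.1966$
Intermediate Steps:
$W = \frac{111}{14}$ ($W = 8 - \frac{1}{45 - 31} = 8 - \frac{1}{14} = \frac{111}{14} \approx 7.9286$)
$\frac{d{\left(102,83 + W \right)}}{-47175} = \frac{102 \left(83 + \frac{111}{14}\right)}{-47175} = 102 \cdot \frac{1273}{14} \left(- \frac{1}{47175}\right) = \frac{64923}{7} \left(- \frac{1}{47175}\right) = - \frac{1273}{6475}$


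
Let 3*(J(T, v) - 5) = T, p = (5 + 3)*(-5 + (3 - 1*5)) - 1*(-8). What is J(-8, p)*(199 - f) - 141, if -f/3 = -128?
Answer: -1718/3 ≈ -572.67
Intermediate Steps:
f = 384 (f = -3*(-128) = 384)
p = -48 (p = 8*(-5 + (3 - 5)) + 8 = 8*(-5 - 2) + 8 = 8*(-7) + 8 = -56 + 8 = -48)
J(T, v) = 5 + T/3
J(-8, p)*(199 - f) - 141 = (5 + (1/3)*(-8))*(199 - 1*384) - 141 = (5 - 8/3)*(199 - 384) - 141 = (7/3)*(-185) - 141 = -1295/3 - 141 = -1718/3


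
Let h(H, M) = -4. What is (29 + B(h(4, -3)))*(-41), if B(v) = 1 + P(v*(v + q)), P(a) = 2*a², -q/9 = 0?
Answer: -22222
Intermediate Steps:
q = 0 (q = -9*0 = 0)
B(v) = 1 + 2*v⁴ (B(v) = 1 + 2*(v*(v + 0))² = 1 + 2*(v*v)² = 1 + 2*(v²)² = 1 + 2*v⁴)
(29 + B(h(4, -3)))*(-41) = (29 + (1 + 2*(-4)⁴))*(-41) = (29 + (1 + 2*256))*(-41) = (29 + (1 + 512))*(-41) = (29 + 513)*(-41) = 542*(-41) = -22222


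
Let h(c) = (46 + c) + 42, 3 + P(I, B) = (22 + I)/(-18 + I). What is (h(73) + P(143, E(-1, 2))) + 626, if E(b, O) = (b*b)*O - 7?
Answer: 19633/25 ≈ 785.32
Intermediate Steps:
E(b, O) = -7 + O*b² (E(b, O) = b²*O - 7 = O*b² - 7 = -7 + O*b²)
P(I, B) = -3 + (22 + I)/(-18 + I)
h(c) = 88 + c
(h(73) + P(143, E(-1, 2))) + 626 = ((88 + 73) + 2*(38 - 1*143)/(-18 + 143)) + 626 = (161 + 2*(38 - 143)/125) + 626 = (161 + 2*(1/125)*(-105)) + 626 = (161 - 42/25) + 626 = 3983/25 + 626 = 19633/25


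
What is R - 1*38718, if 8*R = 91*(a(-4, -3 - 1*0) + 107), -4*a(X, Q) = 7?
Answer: -1200665/32 ≈ -37521.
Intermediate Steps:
a(X, Q) = -7/4 (a(X, Q) = -¼*7 = -7/4)
R = 38311/32 (R = (91*(-7/4 + 107))/8 = (91*(421/4))/8 = (⅛)*(38311/4) = 38311/32 ≈ 1197.2)
R - 1*38718 = 38311/32 - 1*38718 = 38311/32 - 38718 = -1200665/32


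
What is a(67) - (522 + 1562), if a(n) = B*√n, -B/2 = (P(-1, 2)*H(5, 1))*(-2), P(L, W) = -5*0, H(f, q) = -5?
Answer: -2084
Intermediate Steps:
P(L, W) = 0
B = 0 (B = -2*0*(-5)*(-2) = -0*(-2) = -2*0 = 0)
a(n) = 0 (a(n) = 0*√n = 0)
a(67) - (522 + 1562) = 0 - (522 + 1562) = 0 - 1*2084 = 0 - 2084 = -2084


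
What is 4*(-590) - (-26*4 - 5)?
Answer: -2251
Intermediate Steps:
4*(-590) - (-26*4 - 5) = -2360 - (-104 - 5) = -2360 - 1*(-109) = -2360 + 109 = -2251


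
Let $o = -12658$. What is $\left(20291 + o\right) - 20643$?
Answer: $-13010$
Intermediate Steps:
$\left(20291 + o\right) - 20643 = \left(20291 - 12658\right) - 20643 = 7633 - 20643 = -13010$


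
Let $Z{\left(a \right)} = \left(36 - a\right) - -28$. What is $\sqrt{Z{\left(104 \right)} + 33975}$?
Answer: $\sqrt{33935} \approx 184.21$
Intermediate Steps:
$Z{\left(a \right)} = 64 - a$ ($Z{\left(a \right)} = \left(36 - a\right) + 28 = 64 - a$)
$\sqrt{Z{\left(104 \right)} + 33975} = \sqrt{\left(64 - 104\right) + 33975} = \sqrt{-40 + 33975} = \sqrt{33935}$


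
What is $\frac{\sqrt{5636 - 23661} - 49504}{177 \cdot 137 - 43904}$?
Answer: $\frac{49504}{19655} - \frac{i \sqrt{721}}{3931} \approx 2.5186 - 0.0068307 i$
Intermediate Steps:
$\frac{\sqrt{5636 - 23661} - 49504}{177 \cdot 137 - 43904} = \frac{\sqrt{-18025} - 49504}{24249 - 43904} = \frac{5 i \sqrt{721} - 49504}{-19655} = \left(-49504 + 5 i \sqrt{721}\right) \left(- \frac{1}{19655}\right) = \frac{49504}{19655} - \frac{i \sqrt{721}}{3931}$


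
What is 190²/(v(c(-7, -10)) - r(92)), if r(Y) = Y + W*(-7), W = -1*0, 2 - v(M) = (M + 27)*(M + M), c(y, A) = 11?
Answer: -18050/463 ≈ -38.985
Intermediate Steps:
v(M) = 2 - 2*M*(27 + M) (v(M) = 2 - (M + 27)*(M + M) = 2 - (27 + M)*2*M = 2 - 2*M*(27 + M))
W = 0
r(Y) = Y (r(Y) = Y + 0*(-7) = Y + 0 = Y)
190²/(v(c(-7, -10)) - r(92)) = 190²/((2 - 54*11 - 2*11²) - 1*92) = 36100/((2 - 594 - 2*121) - 92) = 36100/((2 - 594 - 242) - 92) = 36100/(-834 - 92) = 36100/(-926) = 36100*(-1/926) = -18050/463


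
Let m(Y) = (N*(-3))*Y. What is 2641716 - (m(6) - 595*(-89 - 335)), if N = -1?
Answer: 2389418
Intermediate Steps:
m(Y) = 3*Y (m(Y) = (-1*(-3))*Y = 3*Y)
2641716 - (m(6) - 595*(-89 - 335)) = 2641716 - (3*6 - 595*(-89 - 335)) = 2641716 - (18 - 595*(-424)) = 2641716 - (18 + 252280) = 2641716 - 1*252298 = 2641716 - 252298 = 2389418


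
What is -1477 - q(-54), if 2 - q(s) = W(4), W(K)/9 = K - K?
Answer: -1479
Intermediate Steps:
W(K) = 0 (W(K) = 9*(K - K) = 9*0 = 0)
q(s) = 2 (q(s) = 2 - 1*0 = 2 + 0 = 2)
-1477 - q(-54) = -1477 - 1*2 = -1477 - 2 = -1479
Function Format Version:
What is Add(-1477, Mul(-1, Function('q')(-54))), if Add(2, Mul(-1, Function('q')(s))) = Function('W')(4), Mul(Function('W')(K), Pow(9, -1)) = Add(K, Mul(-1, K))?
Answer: -1479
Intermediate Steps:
Function('W')(K) = 0 (Function('W')(K) = Mul(9, Add(K, Mul(-1, K))) = Mul(9, 0) = 0)
Function('q')(s) = 2 (Function('q')(s) = Add(2, Mul(-1, 0)) = Add(2, 0) = 2)
Add(-1477, Mul(-1, Function('q')(-54))) = Add(-1477, Mul(-1, 2)) = Add(-1477, -2) = -1479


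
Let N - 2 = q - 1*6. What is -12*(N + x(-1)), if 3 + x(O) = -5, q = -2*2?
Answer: 192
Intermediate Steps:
q = -4
x(O) = -8 (x(O) = -3 - 5 = -8)
N = -8 (N = 2 + (-4 - 1*6) = 2 + (-4 - 6) = 2 - 10 = -8)
-12*(N + x(-1)) = -12*(-8 - 8) = -12*(-16) = 192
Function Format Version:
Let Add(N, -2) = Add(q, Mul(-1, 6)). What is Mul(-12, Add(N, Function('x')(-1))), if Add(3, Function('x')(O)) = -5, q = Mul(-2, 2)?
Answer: 192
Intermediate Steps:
q = -4
Function('x')(O) = -8 (Function('x')(O) = Add(-3, -5) = -8)
N = -8 (N = Add(2, Add(-4, Mul(-1, 6))) = Add(2, Add(-4, -6)) = Add(2, -10) = -8)
Mul(-12, Add(N, Function('x')(-1))) = Mul(-12, Add(-8, -8)) = Mul(-12, -16) = 192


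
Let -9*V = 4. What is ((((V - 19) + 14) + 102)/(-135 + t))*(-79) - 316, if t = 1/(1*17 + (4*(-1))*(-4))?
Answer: -3467231/13362 ≈ -259.48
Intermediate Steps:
V = -4/9 (V = -⅑*4 = -4/9 ≈ -0.44444)
t = 1/33 (t = 1/(17 - 4*(-4)) = 1/(17 + 16) = 1/33 ≈ 0.030303)
((((V - 19) + 14) + 102)/(-135 + t))*(-79) - 316 = ((((-4/9 - 19) + 14) + 102)/(-135 + 1/33))*(-79) - 316 = (((-175/9 + 14) + 102)/(-4454/33))*(-79) - 316 = ((-49/9 + 102)*(-33/4454))*(-79) - 316 = ((869/9)*(-33/4454))*(-79) - 316 = -9559/13362*(-79) - 316 = 755161/13362 - 316 = -3467231/13362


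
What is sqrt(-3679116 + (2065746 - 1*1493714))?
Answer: 2*I*sqrt(776771) ≈ 1762.7*I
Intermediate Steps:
sqrt(-3679116 + (2065746 - 1*1493714)) = sqrt(-3679116 + (2065746 - 1493714)) = sqrt(-3679116 + 572032) = sqrt(-3107084) = 2*I*sqrt(776771)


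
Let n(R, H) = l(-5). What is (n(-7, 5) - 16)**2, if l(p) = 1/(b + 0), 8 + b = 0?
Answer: 16641/64 ≈ 260.02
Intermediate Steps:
b = -8 (b = -8 + 0 = -8)
l(p) = -1/8 (l(p) = 1/(-8 + 0) = 1/(-8) = -1/8)
n(R, H) = -1/8
(n(-7, 5) - 16)**2 = (-1/8 - 16)**2 = (-129/8)**2 = 16641/64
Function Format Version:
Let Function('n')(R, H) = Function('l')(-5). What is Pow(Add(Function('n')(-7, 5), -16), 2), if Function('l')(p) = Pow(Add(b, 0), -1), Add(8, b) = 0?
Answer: Rational(16641, 64) ≈ 260.02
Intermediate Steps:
b = -8 (b = Add(-8, 0) = -8)
Function('l')(p) = Rational(-1, 8) (Function('l')(p) = Pow(Add(-8, 0), -1) = Pow(-8, -1) = Rational(-1, 8))
Function('n')(R, H) = Rational(-1, 8)
Pow(Add(Function('n')(-7, 5), -16), 2) = Pow(Add(Rational(-1, 8), -16), 2) = Pow(Rational(-129, 8), 2) = Rational(16641, 64)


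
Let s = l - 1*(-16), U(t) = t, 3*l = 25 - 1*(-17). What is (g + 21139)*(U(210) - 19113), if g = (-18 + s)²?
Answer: -402312549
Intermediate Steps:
l = 14 (l = (25 - 1*(-17))/3 = (25 + 17)/3 = (⅓)*42 = 14)
s = 30 (s = 14 - 1*(-16) = 14 + 16 = 30)
g = 144 (g = (-18 + 30)² = 12² = 144)
(g + 21139)*(U(210) - 19113) = (144 + 21139)*(210 - 19113) = 21283*(-18903) = -402312549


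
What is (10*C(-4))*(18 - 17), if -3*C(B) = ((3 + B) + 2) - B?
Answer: -50/3 ≈ -16.667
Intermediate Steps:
C(B) = -5/3 (C(B) = -(((3 + B) + 2) - B)/3 = -((5 + B) - B)/3 = -⅓*5 = -5/3)
(10*C(-4))*(18 - 17) = (10*(-5/3))*(18 - 17) = -50/3*1 = -50/3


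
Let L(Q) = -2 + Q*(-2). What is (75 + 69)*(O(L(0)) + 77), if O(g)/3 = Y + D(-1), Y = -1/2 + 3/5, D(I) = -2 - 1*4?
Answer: 42696/5 ≈ 8539.2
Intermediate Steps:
D(I) = -6 (D(I) = -2 - 4 = -6)
Y = 1/10 (Y = -1*1/2 + 3*(1/5) = -1/2 + 3/5 = 1/10 ≈ 0.10000)
L(Q) = -2 - 2*Q
O(g) = -177/10 (O(g) = 3*(1/10 - 6) = 3*(-59/10) = -177/10)
(75 + 69)*(O(L(0)) + 77) = (75 + 69)*(-177/10 + 77) = 144*(593/10) = 42696/5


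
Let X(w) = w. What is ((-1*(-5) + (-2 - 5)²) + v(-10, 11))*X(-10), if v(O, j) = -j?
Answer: -430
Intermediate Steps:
((-1*(-5) + (-2 - 5)²) + v(-10, 11))*X(-10) = ((-1*(-5) + (-2 - 5)²) - 1*11)*(-10) = ((5 + (-7)²) - 11)*(-10) = ((5 + 49) - 11)*(-10) = (54 - 11)*(-10) = 43*(-10) = -430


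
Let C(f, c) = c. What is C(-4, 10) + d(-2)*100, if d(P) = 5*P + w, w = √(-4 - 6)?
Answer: -990 + 100*I*√10 ≈ -990.0 + 316.23*I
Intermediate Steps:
w = I*√10 (w = √(-10) = I*√10 ≈ 3.1623*I)
d(P) = 5*P + I*√10
C(-4, 10) + d(-2)*100 = 10 + (5*(-2) + I*√10)*100 = 10 + (-10 + I*√10)*100 = 10 + (-1000 + 100*I*√10) = -990 + 100*I*√10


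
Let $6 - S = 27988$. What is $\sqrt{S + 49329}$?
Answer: $\sqrt{21347} \approx 146.11$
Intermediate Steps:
$S = -27982$ ($S = 6 - 27988 = -27982$)
$\sqrt{S + 49329} = \sqrt{-27982 + 49329} = \sqrt{21347}$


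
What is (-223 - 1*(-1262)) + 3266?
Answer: 4305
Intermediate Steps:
(-223 - 1*(-1262)) + 3266 = (-223 + 1262) + 3266 = 1039 + 3266 = 4305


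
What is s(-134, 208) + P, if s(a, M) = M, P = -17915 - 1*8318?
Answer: -26025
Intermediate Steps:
P = -26233 (P = -17915 - 8318 = -26233)
s(-134, 208) + P = 208 - 26233 = -26025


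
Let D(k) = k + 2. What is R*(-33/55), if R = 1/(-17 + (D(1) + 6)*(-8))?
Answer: 3/445 ≈ 0.0067416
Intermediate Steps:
D(k) = 2 + k
R = -1/89 (R = 1/(-17 + ((2 + 1) + 6)*(-8)) = 1/(-17 + (3 + 6)*(-8)) = 1/(-17 + 9*(-8)) = 1/(-17 - 72) = 1/(-89) = -1/89 ≈ -0.011236)
R*(-33/55) = -(-33)/(89*55) = -1/89*(-⅗) = 3/445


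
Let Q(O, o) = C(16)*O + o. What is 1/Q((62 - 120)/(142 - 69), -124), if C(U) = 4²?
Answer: -73/9980 ≈ -0.0073146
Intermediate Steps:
C(U) = 16
Q(O, o) = o + 16*O (Q(O, o) = 16*O + o = o + 16*O)
1/Q((62 - 120)/(142 - 69), -124) = 1/(-124 + 16*((62 - 120)/(142 - 69))) = 1/(-124 + 16*(-58/73)) = 1/(-124 - 928/73) = 1/(-9980/73) = -73/9980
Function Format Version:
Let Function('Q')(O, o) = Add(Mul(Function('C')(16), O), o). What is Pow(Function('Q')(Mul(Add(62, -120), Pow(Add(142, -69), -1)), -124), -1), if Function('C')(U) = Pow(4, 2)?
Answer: Rational(-73, 9980) ≈ -0.0073146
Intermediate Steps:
Function('C')(U) = 16
Function('Q')(O, o) = Add(o, Mul(16, O)) (Function('Q')(O, o) = Add(Mul(16, O), o) = Add(o, Mul(16, O)))
Pow(Function('Q')(Mul(Add(62, -120), Pow(Add(142, -69), -1)), -124), -1) = Pow(Add(-124, Mul(16, Mul(Add(62, -120), Pow(Add(142, -69), -1)))), -1) = Pow(Add(-124, Mul(16, Mul(-58, Pow(73, -1)))), -1) = Pow(Add(-124, Mul(16, Mul(-58, Rational(1, 73)))), -1) = Pow(Add(-124, Mul(16, Rational(-58, 73))), -1) = Pow(Add(-124, Rational(-928, 73)), -1) = Pow(Rational(-9980, 73), -1) = Rational(-73, 9980)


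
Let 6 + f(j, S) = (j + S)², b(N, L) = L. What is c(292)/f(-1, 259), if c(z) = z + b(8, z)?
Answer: 292/33279 ≈ 0.0087743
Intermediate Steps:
f(j, S) = -6 + (S + j)² (f(j, S) = -6 + (j + S)² = -6 + (S + j)²)
c(z) = 2*z (c(z) = z + z = 2*z)
c(292)/f(-1, 259) = (2*292)/(-6 + (259 - 1)²) = 584/(-6 + 258²) = 584/(-6 + 66564) = 584/66558 = 584*(1/66558) = 292/33279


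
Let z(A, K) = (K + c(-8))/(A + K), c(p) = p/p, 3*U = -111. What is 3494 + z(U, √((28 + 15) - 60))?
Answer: 2421332/693 - 19*I*√17/693 ≈ 3494.0 - 0.11304*I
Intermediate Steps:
U = -37 (U = (⅓)*(-111) = -37)
c(p) = 1
z(A, K) = (1 + K)/(A + K) (z(A, K) = (K + 1)/(A + K) = (1 + K)/(A + K))
3494 + z(U, √((28 + 15) - 60)) = 3494 + (1 + √((28 + 15) - 60))/(-37 + √((28 + 15) - 60)) = 3494 + (1 + √(43 - 60))/(-37 + √(43 - 60)) = 3494 + (1 + √(-17))/(-37 + √(-17)) = 3494 + (1 + I*√17)/(-37 + I*√17)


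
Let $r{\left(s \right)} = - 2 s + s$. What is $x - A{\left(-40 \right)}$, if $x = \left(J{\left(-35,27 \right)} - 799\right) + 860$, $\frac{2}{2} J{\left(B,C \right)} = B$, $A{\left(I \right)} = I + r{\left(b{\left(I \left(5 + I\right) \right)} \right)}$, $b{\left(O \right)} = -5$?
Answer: $61$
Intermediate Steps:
$r{\left(s \right)} = - s$
$A{\left(I \right)} = 5 + I$ ($A{\left(I \right)} = I - -5 = I + 5 = 5 + I$)
$J{\left(B,C \right)} = B$
$x = 26$ ($x = \left(-35 - 799\right) + 860 = -834 + 860 = 26$)
$x - A{\left(-40 \right)} = 26 - \left(5 - 40\right) = 26 - -35 = 26 + 35 = 61$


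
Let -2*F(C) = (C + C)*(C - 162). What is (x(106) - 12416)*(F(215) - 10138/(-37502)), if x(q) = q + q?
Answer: 2607538077504/18751 ≈ 1.3906e+8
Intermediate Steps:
x(q) = 2*q
F(C) = -C*(-162 + C) (F(C) = -(C + C)*(C - 162)/2 = -2*C*(-162 + C)/2 = -C*(-162 + C))
(x(106) - 12416)*(F(215) - 10138/(-37502)) = (2*106 - 12416)*(215*(162 - 1*215) - 10138/(-37502)) = (212 - 12416)*(215*(162 - 215) - 10138*(-1/37502)) = -12204*(215*(-53) + 5069/18751) = -12204*(-11395 + 5069/18751) = -12204*(-213662576/18751) = 2607538077504/18751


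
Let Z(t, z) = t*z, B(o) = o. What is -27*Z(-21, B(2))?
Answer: 1134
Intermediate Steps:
-27*Z(-21, B(2)) = -(-567)*2 = -27*(-42) = 1134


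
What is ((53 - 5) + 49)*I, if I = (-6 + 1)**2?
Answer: 2425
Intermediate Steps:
I = 25 (I = (-5)**2 = 25)
((53 - 5) + 49)*I = ((53 - 5) + 49)*25 = (48 + 49)*25 = 97*25 = 2425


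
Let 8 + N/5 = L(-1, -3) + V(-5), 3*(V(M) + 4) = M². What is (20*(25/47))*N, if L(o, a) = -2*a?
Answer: 17500/141 ≈ 124.11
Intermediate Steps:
V(M) = -4 + M²/3
N = 35/3 (N = -40 + 5*(-2*(-3) + (-4 + (⅓)*(-5)²)) = -40 + 5*(6 + (-4 + (⅓)*25)) = -40 + 5*(6 + (-4 + 25/3)) = -40 + 5*(6 + 13/3) = -40 + 5*(31/3) = -40 + 155/3 = 35/3 ≈ 11.667)
(20*(25/47))*N = (20*(25/47))*(35/3) = (500/47)*(35/3) = 17500/141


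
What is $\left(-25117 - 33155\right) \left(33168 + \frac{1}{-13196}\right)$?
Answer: $- \frac{6376194016536}{3299} \approx -1.9328 \cdot 10^{9}$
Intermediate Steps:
$\left(-25117 - 33155\right) \left(33168 + \frac{1}{-13196}\right) = - 58272 \left(33168 - \frac{1}{13196}\right) = \left(-58272\right) \frac{437684927}{13196} = - \frac{6376194016536}{3299}$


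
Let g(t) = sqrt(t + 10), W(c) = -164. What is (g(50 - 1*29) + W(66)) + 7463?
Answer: 7299 + sqrt(31) ≈ 7304.6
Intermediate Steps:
g(t) = sqrt(10 + t)
(g(50 - 1*29) + W(66)) + 7463 = (sqrt(10 + (50 - 1*29)) - 164) + 7463 = (sqrt(10 + (50 - 29)) - 164) + 7463 = (sqrt(10 + 21) - 164) + 7463 = (sqrt(31) - 164) + 7463 = (-164 + sqrt(31)) + 7463 = 7299 + sqrt(31)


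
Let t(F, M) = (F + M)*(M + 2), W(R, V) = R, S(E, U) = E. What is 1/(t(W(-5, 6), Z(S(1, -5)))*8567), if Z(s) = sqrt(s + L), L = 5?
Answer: 2/162773 - 3*sqrt(6)/325546 ≈ -1.0286e-5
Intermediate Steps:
Z(s) = sqrt(5 + s) (Z(s) = sqrt(s + 5) = sqrt(5 + s))
t(F, M) = (2 + M)*(F + M) (t(F, M) = (F + M)*(2 + M) = (2 + M)*(F + M))
1/(t(W(-5, 6), Z(S(1, -5)))*8567) = 1/(((sqrt(5 + 1))**2 + 2*(-5) + 2*sqrt(5 + 1) - 5*sqrt(5 + 1))*8567) = 1/(((sqrt(6))**2 - 10 + 2*sqrt(6) - 5*sqrt(6))*8567) = 1/((6 - 10 + 2*sqrt(6) - 5*sqrt(6))*8567) = 1/((-4 - 3*sqrt(6))*8567) = 1/(-34268 - 25701*sqrt(6))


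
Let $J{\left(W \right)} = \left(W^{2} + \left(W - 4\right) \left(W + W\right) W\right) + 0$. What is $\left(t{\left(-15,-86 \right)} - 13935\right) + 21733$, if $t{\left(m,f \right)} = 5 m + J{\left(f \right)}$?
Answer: $-1316161$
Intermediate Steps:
$J{\left(W \right)} = W^{2} + 2 W^{2} \left(-4 + W\right)$ ($J{\left(W \right)} = \left(W^{2} + \left(-4 + W\right) 2 W W\right) + 0 = \left(W^{2} + 2 W \left(-4 + W\right) W\right) + 0 = \left(W^{2} + 2 W^{2} \left(-4 + W\right)\right) + 0 = W^{2} + 2 W^{2} \left(-4 + W\right)$)
$t{\left(m,f \right)} = 5 m + f^{2} \left(-7 + 2 f\right)$
$\left(t{\left(-15,-86 \right)} - 13935\right) + 21733 = \left(\left(5 \left(-15\right) + \left(-86\right)^{2} \left(-7 + 2 \left(-86\right)\right)\right) - 13935\right) + 21733 = \left(\left(-75 + 7396 \left(-7 - 172\right)\right) - 13935\right) + 21733 = \left(\left(-75 + 7396 \left(-179\right)\right) - 13935\right) + 21733 = \left(\left(-75 - 1323884\right) - 13935\right) + 21733 = \left(-1323959 - 13935\right) + 21733 = -1337894 + 21733 = -1316161$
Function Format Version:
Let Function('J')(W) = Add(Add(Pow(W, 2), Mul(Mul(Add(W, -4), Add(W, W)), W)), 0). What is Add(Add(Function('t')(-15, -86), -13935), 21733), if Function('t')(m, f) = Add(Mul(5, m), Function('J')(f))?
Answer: -1316161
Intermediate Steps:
Function('J')(W) = Add(Pow(W, 2), Mul(2, Pow(W, 2), Add(-4, W))) (Function('J')(W) = Add(Add(Pow(W, 2), Mul(Mul(Add(-4, W), Mul(2, W)), W)), 0) = Add(Add(Pow(W, 2), Mul(Mul(2, W, Add(-4, W)), W)), 0) = Add(Add(Pow(W, 2), Mul(2, Pow(W, 2), Add(-4, W))), 0) = Add(Pow(W, 2), Mul(2, Pow(W, 2), Add(-4, W))))
Function('t')(m, f) = Add(Mul(5, m), Mul(Pow(f, 2), Add(-7, Mul(2, f))))
Add(Add(Function('t')(-15, -86), -13935), 21733) = Add(Add(Add(Mul(5, -15), Mul(Pow(-86, 2), Add(-7, Mul(2, -86)))), -13935), 21733) = Add(Add(Add(-75, Mul(7396, Add(-7, -172))), -13935), 21733) = Add(Add(Add(-75, Mul(7396, -179)), -13935), 21733) = Add(Add(Add(-75, -1323884), -13935), 21733) = Add(Add(-1323959, -13935), 21733) = Add(-1337894, 21733) = -1316161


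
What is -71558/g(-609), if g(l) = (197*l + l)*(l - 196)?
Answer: -35779/48534255 ≈ -0.00073719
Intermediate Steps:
g(l) = 198*l*(-196 + l) (g(l) = (198*l)*(-196 + l) = 198*l*(-196 + l))
-71558/g(-609) = -71558*(-1/(120582*(-196 - 609))) = -71558/(198*(-609)*(-805)) = -71558/97068510 = -71558*1/97068510 = -35779/48534255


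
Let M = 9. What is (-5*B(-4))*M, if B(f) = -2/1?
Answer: 90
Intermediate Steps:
B(f) = -2 (B(f) = -2*1 = -2)
(-5*B(-4))*M = -5*(-2)*9 = 10*9 = 90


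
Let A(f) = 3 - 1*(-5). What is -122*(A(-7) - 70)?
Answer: 7564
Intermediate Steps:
A(f) = 8 (A(f) = 3 + 5 = 8)
-122*(A(-7) - 70) = -122*(8 - 70) = -122*(-62) = 7564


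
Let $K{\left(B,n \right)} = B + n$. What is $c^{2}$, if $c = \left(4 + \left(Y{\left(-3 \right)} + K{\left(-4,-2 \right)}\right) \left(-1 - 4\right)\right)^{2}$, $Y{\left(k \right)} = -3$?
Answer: $5764801$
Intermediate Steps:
$c = 2401$ ($c = \left(4 + \left(-3 - 6\right) \left(-1 - 4\right)\right)^{2} = \left(4 + \left(-3 - 6\right) \left(-5\right)\right)^{2} = \left(4 - -45\right)^{2} = \left(4 + 45\right)^{2} = 49^{2} = 2401$)
$c^{2} = 2401^{2} = 5764801$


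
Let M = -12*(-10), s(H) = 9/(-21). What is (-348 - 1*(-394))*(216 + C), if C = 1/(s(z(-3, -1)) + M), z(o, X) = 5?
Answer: 8316754/837 ≈ 9936.4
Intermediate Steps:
s(H) = -3/7 (s(H) = 9*(-1/21) = -3/7)
M = 120
C = 7/837 (C = 1/(-3/7 + 120) = 1/(837/7) = 7/837 ≈ 0.0083632)
(-348 - 1*(-394))*(216 + C) = (-348 - 1*(-394))*(216 + 7/837) = (-348 + 394)*(180799/837) = 46*(180799/837) = 8316754/837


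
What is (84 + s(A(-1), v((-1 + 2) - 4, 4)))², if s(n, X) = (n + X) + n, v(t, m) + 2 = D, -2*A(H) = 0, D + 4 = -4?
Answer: 5476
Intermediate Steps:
D = -8 (D = -4 - 4 = -8)
A(H) = 0 (A(H) = -½*0 = 0)
v(t, m) = -10 (v(t, m) = -2 - 8 = -10)
s(n, X) = X + 2*n (s(n, X) = (X + n) + n = X + 2*n)
(84 + s(A(-1), v((-1 + 2) - 4, 4)))² = (84 + (-10 + 2*0))² = (84 + (-10 + 0))² = (84 - 10)² = 74² = 5476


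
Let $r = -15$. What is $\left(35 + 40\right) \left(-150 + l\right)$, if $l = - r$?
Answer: $-10125$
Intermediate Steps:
$l = 15$ ($l = \left(-1\right) \left(-15\right) = 15$)
$\left(35 + 40\right) \left(-150 + l\right) = \left(35 + 40\right) \left(-150 + 15\right) = 75 \left(-135\right) = -10125$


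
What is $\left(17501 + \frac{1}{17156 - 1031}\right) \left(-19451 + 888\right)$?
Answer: $- \frac{5238545909438}{16125} \approx -3.2487 \cdot 10^{8}$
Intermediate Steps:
$\left(17501 + \frac{1}{17156 - 1031}\right) \left(-19451 + 888\right) = \left(17501 + \frac{1}{17156 + \left(-5492 + 4461\right)}\right) \left(-18563\right) = \left(17501 + \frac{1}{17156 - 1031}\right) \left(-18563\right) = \left(17501 + \frac{1}{16125}\right) \left(-18563\right) = \frac{282203626}{16125} \left(-18563\right) = - \frac{5238545909438}{16125}$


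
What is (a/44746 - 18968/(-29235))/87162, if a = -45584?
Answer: -120976528/28505227539555 ≈ -4.2440e-6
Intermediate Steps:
(a/44746 - 18968/(-29235))/87162 = (-45584/44746 - 18968/(-29235))/87162 = (-45584*1/44746 - 18968*(-1/29235))*(1/87162) = (-22792/22373 + 18968/29235)*(1/87162) = -241953056/654074655*1/87162 = -120976528/28505227539555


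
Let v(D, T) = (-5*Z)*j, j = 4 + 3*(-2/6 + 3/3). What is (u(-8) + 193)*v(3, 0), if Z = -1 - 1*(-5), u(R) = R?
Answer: -22200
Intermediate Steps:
Z = 4 (Z = -1 + 5 = 4)
j = 6 (j = 4 + 3*(-2*⅙ + 3*(⅓)) = 4 + 3*(-⅓ + 1) = 4 + 3*(⅔) = 4 + 2 = 6)
v(D, T) = -120 (v(D, T) = -5*4*6 = -20*6 = -120)
(u(-8) + 193)*v(3, 0) = (-8 + 193)*(-120) = 185*(-120) = -22200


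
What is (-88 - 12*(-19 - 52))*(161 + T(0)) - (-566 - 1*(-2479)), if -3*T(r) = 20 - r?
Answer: 347993/3 ≈ 1.1600e+5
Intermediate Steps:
T(r) = -20/3 + r/3 (T(r) = -(20 - r)/3 = -20/3 + r/3)
(-88 - 12*(-19 - 52))*(161 + T(0)) - (-566 - 1*(-2479)) = (-88 - 12*(-19 - 52))*(161 + (-20/3 + (⅓)*0)) - (-566 - 1*(-2479)) = (-88 - 12*(-71))*(161 + (-20/3 + 0)) - (-566 + 2479) = (-88 + 852)*(161 - 20/3) - 1*1913 = 764*(463/3) - 1913 = 353732/3 - 1913 = 347993/3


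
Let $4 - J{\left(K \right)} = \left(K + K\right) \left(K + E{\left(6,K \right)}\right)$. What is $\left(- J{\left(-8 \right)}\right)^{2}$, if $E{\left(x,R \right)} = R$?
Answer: $63504$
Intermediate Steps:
$J{\left(K \right)} = 4 - 4 K^{2}$ ($J{\left(K \right)} = 4 - \left(K + K\right) \left(K + K\right) = 4 - 2 K 2 K = 4 - 4 K^{2}$)
$\left(- J{\left(-8 \right)}\right)^{2} = \left(- (4 - 4 \left(-8\right)^{2})\right)^{2} = \left(- (4 - 256)\right)^{2} = \left(\left(-1\right) \left(-252\right)\right)^{2} = 252^{2} = 63504$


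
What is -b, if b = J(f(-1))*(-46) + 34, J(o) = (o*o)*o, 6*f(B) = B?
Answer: -3695/108 ≈ -34.213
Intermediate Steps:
f(B) = B/6
J(o) = o³ (J(o) = o²*o = o³)
b = 3695/108 (b = ((⅙)*(-1))³*(-46) + 34 = (-⅙)³*(-46) + 34 = -1/216*(-46) + 34 = 23/108 + 34 = 3695/108 ≈ 34.213)
-b = -1*3695/108 = -3695/108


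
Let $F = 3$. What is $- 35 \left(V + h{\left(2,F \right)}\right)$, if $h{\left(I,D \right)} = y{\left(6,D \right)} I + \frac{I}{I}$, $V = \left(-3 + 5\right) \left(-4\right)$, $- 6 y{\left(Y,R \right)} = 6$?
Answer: $315$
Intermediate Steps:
$y{\left(Y,R \right)} = -1$ ($y{\left(Y,R \right)} = \left(- \frac{1}{6}\right) 6 = -1$)
$V = -8$ ($V = 2 \left(-4\right) = -8$)
$h{\left(I,D \right)} = 1 - I$ ($h{\left(I,D \right)} = - I + \frac{I}{I} = - I + 1 = 1 - I$)
$- 35 \left(V + h{\left(2,F \right)}\right) = - 35 \left(-8 + \left(1 - 2\right)\right) = - 35 \left(-8 - 1\right) = \left(-35\right) \left(-9\right) = 315$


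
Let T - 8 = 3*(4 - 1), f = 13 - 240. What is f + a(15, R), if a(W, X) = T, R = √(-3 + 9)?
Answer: -210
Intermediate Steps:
f = -227
R = √6 ≈ 2.4495
T = 17 (T = 8 + 3*(4 - 1) = 8 + 3*3 = 8 + 9 = 17)
a(W, X) = 17
f + a(15, R) = -227 + 17 = -210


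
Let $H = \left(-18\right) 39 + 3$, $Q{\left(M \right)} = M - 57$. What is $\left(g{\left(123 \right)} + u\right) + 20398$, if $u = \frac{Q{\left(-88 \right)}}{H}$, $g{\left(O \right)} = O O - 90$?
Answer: $\frac{24770608}{699} \approx 35437.0$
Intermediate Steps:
$Q{\left(M \right)} = -57 + M$
$H = -699$ ($H = -702 + 3 = -699$)
$g{\left(O \right)} = -90 + O^{2}$ ($g{\left(O \right)} = O^{2} - 90 = -90 + O^{2}$)
$u = \frac{145}{699}$ ($u = \frac{-57 - 88}{-699} = \left(-145\right) \left(- \frac{1}{699}\right) = \frac{145}{699} \approx 0.20744$)
$\left(g{\left(123 \right)} + u\right) + 20398 = \left(\left(-90 + 123^{2}\right) + \frac{145}{699}\right) + 20398 = \left(\left(-90 + 15129\right) + \frac{145}{699}\right) + 20398 = \left(15039 + \frac{145}{699}\right) + 20398 = \frac{10512406}{699} + 20398 = \frac{24770608}{699}$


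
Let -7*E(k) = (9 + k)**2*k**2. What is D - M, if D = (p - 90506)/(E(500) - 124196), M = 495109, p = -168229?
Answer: -10689588046446801/21590373124 ≈ -4.9511e+5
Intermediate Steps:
E(k) = -k**2*(9 + k)**2/7 (E(k) = -(9 + k)**2*k**2/7 = -k**2*(9 + k)**2/7)
D = 603715/21590373124 (D = (-168229 - 90506)/(-1/7*500**2*(9 + 500)**2 - 124196) = -258735/(-1/7*250000*509**2 - 124196) = -258735/(-1/7*250000*259081 - 124196) = -258735/(-64770250000/7 - 124196) = -258735/(-64771119372/7) = -258735*(-7/64771119372) = 603715/21590373124 ≈ 2.7962e-5)
D - M = 603715/21590373124 - 1*495109 = 603715/21590373124 - 495109 = -10689588046446801/21590373124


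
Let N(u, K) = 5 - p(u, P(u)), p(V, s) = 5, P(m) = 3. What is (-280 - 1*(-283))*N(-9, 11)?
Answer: 0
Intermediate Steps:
N(u, K) = 0 (N(u, K) = 5 - 1*5 = 5 - 5 = 0)
(-280 - 1*(-283))*N(-9, 11) = (-280 - 1*(-283))*0 = (-280 + 283)*0 = 3*0 = 0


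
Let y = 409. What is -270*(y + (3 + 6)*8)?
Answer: -129870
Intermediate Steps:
-270*(y + (3 + 6)*8) = -270*(409 + (3 + 6)*8) = -270*(409 + 9*8) = -270*(409 + 72) = -270*481 = -129870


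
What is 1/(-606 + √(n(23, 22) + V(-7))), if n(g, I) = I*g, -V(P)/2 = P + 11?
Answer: -101/61123 - √498/366738 ≈ -0.0017133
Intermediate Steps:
V(P) = -22 - 2*P (V(P) = -2*(P + 11) = -2*(11 + P) = -22 - 2*P)
1/(-606 + √(n(23, 22) + V(-7))) = 1/(-606 + √(22*23 + (-22 - 2*(-7)))) = 1/(-606 + √(506 + (-22 + 14))) = 1/(-606 + √(506 - 8)) = 1/(-606 + √498)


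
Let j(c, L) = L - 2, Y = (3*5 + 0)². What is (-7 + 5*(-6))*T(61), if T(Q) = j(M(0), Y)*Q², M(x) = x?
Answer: -30701971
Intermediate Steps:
Y = 225 (Y = (15 + 0)² = 15² = 225)
j(c, L) = -2 + L
T(Q) = 223*Q² (T(Q) = (-2 + 225)*Q² = 223*Q²)
(-7 + 5*(-6))*T(61) = (-7 + 5*(-6))*(223*61²) = (-7 - 30)*(223*3721) = -37*829783 = -30701971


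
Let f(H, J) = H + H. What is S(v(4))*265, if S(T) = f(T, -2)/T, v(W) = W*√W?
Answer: 530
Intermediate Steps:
v(W) = W^(3/2)
f(H, J) = 2*H
S(T) = 2 (S(T) = (2*T)/T = 2)
S(v(4))*265 = 2*265 = 530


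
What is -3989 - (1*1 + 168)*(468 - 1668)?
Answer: 198811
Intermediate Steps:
-3989 - (1*1 + 168)*(468 - 1668) = -3989 - (1 + 168)*(-1200) = -3989 - 169*(-1200) = -3989 - 1*(-202800) = -3989 + 202800 = 198811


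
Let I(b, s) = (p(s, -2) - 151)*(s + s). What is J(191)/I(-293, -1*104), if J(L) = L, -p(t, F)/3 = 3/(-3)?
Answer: 191/30784 ≈ 0.0062045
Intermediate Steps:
p(t, F) = 3 (p(t, F) = -9/(-3) = -9*(-1)/3 = -3*(-1) = 3)
I(b, s) = -296*s (I(b, s) = (3 - 151)*(s + s) = -296*s)
J(191)/I(-293, -1*104) = 191/((-(-296)*104)) = 191/((-296*(-104))) = 191/30784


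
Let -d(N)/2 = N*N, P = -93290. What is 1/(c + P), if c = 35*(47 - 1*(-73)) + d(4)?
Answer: -1/89122 ≈ -1.1221e-5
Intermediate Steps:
d(N) = -2*N² (d(N) = -2*N*N = -2*N²)
c = 4168 (c = 35*(47 - 1*(-73)) - 2*4² = 35*(47 + 73) - 2*16 = 35*120 - 32 = 4200 - 32 = 4168)
1/(c + P) = 1/(4168 - 93290) = 1/(-89122) = -1/89122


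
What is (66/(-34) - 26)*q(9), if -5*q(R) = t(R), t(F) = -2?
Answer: -190/17 ≈ -11.176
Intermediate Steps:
q(R) = ⅖ (q(R) = -⅕*(-2) = ⅖)
(66/(-34) - 26)*q(9) = (66/(-34) - 26)*(⅖) = (66*(-1/34) - 26)*(⅖) = (-33/17 - 26)*(⅖) = -475/17*⅖ = -190/17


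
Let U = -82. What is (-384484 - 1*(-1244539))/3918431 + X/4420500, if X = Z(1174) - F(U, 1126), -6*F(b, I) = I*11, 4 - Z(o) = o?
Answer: 11416132532873/51964272706500 ≈ 0.21969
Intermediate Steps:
Z(o) = 4 - o
F(b, I) = -11*I/6 (F(b, I) = -I*11/6 = -11*I/6)
X = 2683/3 (X = (4 - 1*1174) - (-11)*1126/6 = (4 - 1174) - 1*(-6193/3) = -1170 + 6193/3 = 2683/3 ≈ 894.33)
(-384484 - 1*(-1244539))/3918431 + X/4420500 = (-384484 - 1*(-1244539))/3918431 + (2683/3)/4420500 = (-384484 + 1244539)*(1/3918431) + (2683/3)*(1/4420500) = 860055*(1/3918431) + 2683/13261500 = 860055/3918431 + 2683/13261500 = 11416132532873/51964272706500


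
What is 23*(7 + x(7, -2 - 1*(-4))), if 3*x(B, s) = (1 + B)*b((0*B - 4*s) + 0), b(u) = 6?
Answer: 529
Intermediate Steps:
x(B, s) = 2 + 2*B (x(B, s) = ((1 + B)*6)/3 = (6 + 6*B)/3 = 2 + 2*B)
23*(7 + x(7, -2 - 1*(-4))) = 23*(7 + (2 + 2*7)) = 23*(7 + (2 + 14)) = 23*(7 + 16) = 23*23 = 529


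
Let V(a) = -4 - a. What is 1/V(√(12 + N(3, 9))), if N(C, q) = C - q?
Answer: -⅖ + √6/10 ≈ -0.15505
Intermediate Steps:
1/V(√(12 + N(3, 9))) = 1/(-4 - √(12 + (3 - 1*9))) = 1/(-4 - √(12 + (3 - 9))) = 1/(-4 - √(12 - 6)) = 1/(-4 - √6)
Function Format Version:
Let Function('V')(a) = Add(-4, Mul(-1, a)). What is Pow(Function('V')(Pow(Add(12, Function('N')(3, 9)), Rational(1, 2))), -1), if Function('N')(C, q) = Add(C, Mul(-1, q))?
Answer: Add(Rational(-2, 5), Mul(Rational(1, 10), Pow(6, Rational(1, 2)))) ≈ -0.15505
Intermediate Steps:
Pow(Function('V')(Pow(Add(12, Function('N')(3, 9)), Rational(1, 2))), -1) = Pow(Add(-4, Mul(-1, Pow(Add(12, Add(3, Mul(-1, 9))), Rational(1, 2)))), -1) = Pow(Add(-4, Mul(-1, Pow(Add(12, Add(3, -9)), Rational(1, 2)))), -1) = Pow(Add(-4, Mul(-1, Pow(Add(12, -6), Rational(1, 2)))), -1) = Pow(Add(-4, Mul(-1, Pow(6, Rational(1, 2)))), -1)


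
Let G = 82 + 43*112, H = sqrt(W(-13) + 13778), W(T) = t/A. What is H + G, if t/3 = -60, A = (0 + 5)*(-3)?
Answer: 4898 + sqrt(13790) ≈ 5015.4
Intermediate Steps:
A = -15 (A = 5*(-3) = -15)
t = -180 (t = 3*(-60) = -180)
W(T) = 12 (W(T) = -180/(-15) = -180*(-1/15) = 12)
H = sqrt(13790) (H = sqrt(12 + 13778) = sqrt(13790) ≈ 117.43)
G = 4898 (G = 82 + 4816 = 4898)
H + G = sqrt(13790) + 4898 = 4898 + sqrt(13790)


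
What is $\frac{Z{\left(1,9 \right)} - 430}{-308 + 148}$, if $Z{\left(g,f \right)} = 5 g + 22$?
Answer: $\frac{403}{160} \approx 2.5187$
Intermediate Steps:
$Z{\left(g,f \right)} = 22 + 5 g$
$\frac{Z{\left(1,9 \right)} - 430}{-308 + 148} = \frac{\left(22 + 5 \cdot 1\right) - 430}{-308 + 148} = \frac{\left(22 + 5\right) - 430}{-160} = \left(27 - 430\right) \left(- \frac{1}{160}\right) = \left(-403\right) \left(- \frac{1}{160}\right) = \frac{403}{160}$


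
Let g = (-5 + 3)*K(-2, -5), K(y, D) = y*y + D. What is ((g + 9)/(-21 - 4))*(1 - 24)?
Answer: 253/25 ≈ 10.120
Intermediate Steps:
K(y, D) = D + y**2 (K(y, D) = y**2 + D = D + y**2)
g = 2 (g = (-5 + 3)*(-5 + (-2)**2) = -2*(-5 + 4) = -2*(-1) = 2)
((g + 9)/(-21 - 4))*(1 - 24) = ((2 + 9)/(-21 - 4))*(1 - 24) = (11/(-25))*(-23) = (11*(-1/25))*(-23) = -11/25*(-23) = 253/25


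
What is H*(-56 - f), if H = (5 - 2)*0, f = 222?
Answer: 0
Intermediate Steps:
H = 0 (H = 3*0 = 0)
H*(-56 - f) = 0*(-56 - 1*222) = 0*(-56 - 222) = 0*(-278) = 0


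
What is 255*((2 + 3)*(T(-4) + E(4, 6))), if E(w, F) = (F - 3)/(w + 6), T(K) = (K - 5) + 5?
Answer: -9435/2 ≈ -4717.5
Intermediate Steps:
T(K) = K (T(K) = (-5 + K) + 5 = K)
E(w, F) = (-3 + F)/(6 + w)
255*((2 + 3)*(T(-4) + E(4, 6))) = 255*((2 + 3)*(-4 + (-3 + 6)/(6 + 4))) = 255*(5*(-4 + 3/10)) = 255*(5*(-37/10)) = 255*(-37/2) = -9435/2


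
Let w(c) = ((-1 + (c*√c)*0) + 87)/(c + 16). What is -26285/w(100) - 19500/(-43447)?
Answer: -66235416410/1868221 ≈ -35454.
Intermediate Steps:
w(c) = 86/(16 + c) (w(c) = ((-1 + c^(3/2)*0) + 87)/(16 + c) = ((-1 + 0) + 87)/(16 + c) = (-1 + 87)/(16 + c) = 86/(16 + c))
-26285/w(100) - 19500/(-43447) = -26285/(86/(16 + 100)) - 19500/(-43447) = -26285/(86/116) - 19500*(-1/43447) = -26285/(86*(1/116)) + 19500/43447 = -26285/43/58 + 19500/43447 = -26285*58/43 + 19500/43447 = -1524530/43 + 19500/43447 = -66235416410/1868221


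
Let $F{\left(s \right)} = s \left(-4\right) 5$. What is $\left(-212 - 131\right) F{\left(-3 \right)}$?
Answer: $-20580$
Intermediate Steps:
$F{\left(s \right)} = - 20 s$ ($F{\left(s \right)} = - 4 s 5 = - 20 s$)
$\left(-212 - 131\right) F{\left(-3 \right)} = \left(-212 - 131\right) \left(\left(-20\right) \left(-3\right)\right) = \left(-343\right) 60 = -20580$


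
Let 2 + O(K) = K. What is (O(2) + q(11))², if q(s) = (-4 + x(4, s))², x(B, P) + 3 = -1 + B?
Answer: 256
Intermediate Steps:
x(B, P) = -4 + B (x(B, P) = -3 + (-1 + B) = -4 + B)
O(K) = -2 + K
q(s) = 16 (q(s) = (-4 + (-4 + 4))² = (-4 + 0)² = (-4)² = 16)
(O(2) + q(11))² = ((-2 + 2) + 16)² = (0 + 16)² = 16² = 256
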